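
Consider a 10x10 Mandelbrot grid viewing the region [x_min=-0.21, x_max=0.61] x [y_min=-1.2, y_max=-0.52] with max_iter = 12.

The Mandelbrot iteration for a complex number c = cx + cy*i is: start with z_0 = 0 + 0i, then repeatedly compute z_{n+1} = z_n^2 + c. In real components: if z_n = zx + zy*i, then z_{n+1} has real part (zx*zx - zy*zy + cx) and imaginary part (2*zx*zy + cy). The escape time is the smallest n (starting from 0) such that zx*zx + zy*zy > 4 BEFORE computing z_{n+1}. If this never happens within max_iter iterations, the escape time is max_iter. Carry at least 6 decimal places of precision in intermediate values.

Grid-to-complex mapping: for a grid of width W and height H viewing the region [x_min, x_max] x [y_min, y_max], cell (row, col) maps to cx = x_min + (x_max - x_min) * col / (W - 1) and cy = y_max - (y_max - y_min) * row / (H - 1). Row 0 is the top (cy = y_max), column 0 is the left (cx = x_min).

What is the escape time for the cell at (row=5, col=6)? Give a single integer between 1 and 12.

z_0 = 0 + 0i, c = 0.3367 + -0.8978i
Iter 1: z = 0.3367 + -0.8978i, |z|^2 = 0.9193
Iter 2: z = -0.3560 + -1.5023i, |z|^2 = 2.3836
Iter 3: z = -1.7935 + 0.1718i, |z|^2 = 3.2460
Iter 4: z = 3.5236 + -1.5141i, |z|^2 = 14.7083
Escaped at iteration 4

Answer: 4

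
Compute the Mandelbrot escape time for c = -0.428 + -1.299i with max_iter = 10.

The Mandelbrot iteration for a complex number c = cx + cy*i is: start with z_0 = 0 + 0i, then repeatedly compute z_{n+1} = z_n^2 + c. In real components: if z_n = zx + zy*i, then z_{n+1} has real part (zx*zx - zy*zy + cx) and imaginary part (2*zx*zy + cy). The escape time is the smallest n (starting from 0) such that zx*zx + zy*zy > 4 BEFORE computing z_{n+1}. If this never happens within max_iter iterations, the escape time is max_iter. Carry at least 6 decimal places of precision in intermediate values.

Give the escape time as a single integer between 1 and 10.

z_0 = 0 + 0i, c = -0.4280 + -1.2990i
Iter 1: z = -0.4280 + -1.2990i, |z|^2 = 1.8706
Iter 2: z = -1.9322 + -0.1871i, |z|^2 = 3.7685
Iter 3: z = 3.2705 + -0.5761i, |z|^2 = 11.0279
Escaped at iteration 3

Answer: 3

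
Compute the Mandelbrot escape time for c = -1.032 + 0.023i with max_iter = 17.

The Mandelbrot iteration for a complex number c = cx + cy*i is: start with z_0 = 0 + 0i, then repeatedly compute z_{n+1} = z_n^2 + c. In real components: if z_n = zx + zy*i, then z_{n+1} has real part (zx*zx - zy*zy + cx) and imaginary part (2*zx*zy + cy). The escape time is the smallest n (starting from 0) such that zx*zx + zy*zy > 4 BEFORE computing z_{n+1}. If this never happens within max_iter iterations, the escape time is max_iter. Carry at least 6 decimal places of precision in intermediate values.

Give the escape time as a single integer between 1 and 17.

Answer: 17

Derivation:
z_0 = 0 + 0i, c = -1.0320 + 0.0230i
Iter 1: z = -1.0320 + 0.0230i, |z|^2 = 1.0656
Iter 2: z = 0.0325 + -0.0245i, |z|^2 = 0.0017
Iter 3: z = -1.0315 + 0.0214i, |z|^2 = 1.0645
Iter 4: z = 0.0316 + -0.0212i, |z|^2 = 0.0014
Iter 5: z = -1.0314 + 0.0217i, |z|^2 = 1.0644
Iter 6: z = 0.0314 + -0.0217i, |z|^2 = 0.0015
Iter 7: z = -1.0315 + 0.0216i, |z|^2 = 1.0644
Iter 8: z = 0.0315 + -0.0216i, |z|^2 = 0.0015
Iter 9: z = -1.0315 + 0.0216i, |z|^2 = 1.0644
Iter 10: z = 0.0315 + -0.0216i, |z|^2 = 0.0015
Iter 11: z = -1.0315 + 0.0216i, |z|^2 = 1.0644
Iter 12: z = 0.0315 + -0.0216i, |z|^2 = 0.0015
Iter 13: z = -1.0315 + 0.0216i, |z|^2 = 1.0644
Iter 14: z = 0.0315 + -0.0216i, |z|^2 = 0.0015
Iter 15: z = -1.0315 + 0.0216i, |z|^2 = 1.0644
Iter 16: z = 0.0315 + -0.0216i, |z|^2 = 0.0015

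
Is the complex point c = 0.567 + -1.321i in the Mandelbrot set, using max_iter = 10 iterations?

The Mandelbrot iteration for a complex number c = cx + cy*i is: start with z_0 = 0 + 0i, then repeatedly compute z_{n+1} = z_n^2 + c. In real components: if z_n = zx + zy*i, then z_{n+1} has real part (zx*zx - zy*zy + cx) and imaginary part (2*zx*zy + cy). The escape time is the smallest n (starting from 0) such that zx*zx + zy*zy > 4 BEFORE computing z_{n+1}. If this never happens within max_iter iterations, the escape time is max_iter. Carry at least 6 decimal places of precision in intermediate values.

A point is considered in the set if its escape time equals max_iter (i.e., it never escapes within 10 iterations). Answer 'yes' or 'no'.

Answer: no

Derivation:
z_0 = 0 + 0i, c = 0.5670 + -1.3210i
Iter 1: z = 0.5670 + -1.3210i, |z|^2 = 2.0665
Iter 2: z = -0.8566 + -2.8190i, |z|^2 = 8.6805
Escaped at iteration 2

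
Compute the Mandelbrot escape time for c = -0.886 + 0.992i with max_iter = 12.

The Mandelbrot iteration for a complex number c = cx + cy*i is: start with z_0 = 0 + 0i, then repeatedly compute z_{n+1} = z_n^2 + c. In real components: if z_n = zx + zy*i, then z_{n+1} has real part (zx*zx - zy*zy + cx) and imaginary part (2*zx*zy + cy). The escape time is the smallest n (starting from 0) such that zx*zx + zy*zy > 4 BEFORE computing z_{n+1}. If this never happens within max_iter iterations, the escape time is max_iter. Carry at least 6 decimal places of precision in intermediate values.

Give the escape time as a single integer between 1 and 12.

z_0 = 0 + 0i, c = -0.8860 + 0.9920i
Iter 1: z = -0.8860 + 0.9920i, |z|^2 = 1.7691
Iter 2: z = -1.0851 + -0.7658i, |z|^2 = 1.7639
Iter 3: z = -0.2951 + 2.6539i, |z|^2 = 7.1305
Escaped at iteration 3

Answer: 3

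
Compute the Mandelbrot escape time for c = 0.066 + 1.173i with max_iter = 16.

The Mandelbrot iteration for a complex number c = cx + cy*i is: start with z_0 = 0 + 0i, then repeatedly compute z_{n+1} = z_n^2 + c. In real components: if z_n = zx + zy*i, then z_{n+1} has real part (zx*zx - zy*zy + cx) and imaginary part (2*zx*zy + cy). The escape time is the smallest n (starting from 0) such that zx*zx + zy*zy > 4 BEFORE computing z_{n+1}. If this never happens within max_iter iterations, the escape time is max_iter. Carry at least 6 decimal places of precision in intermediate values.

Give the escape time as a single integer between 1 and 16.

Answer: 3

Derivation:
z_0 = 0 + 0i, c = 0.0660 + 1.1730i
Iter 1: z = 0.0660 + 1.1730i, |z|^2 = 1.3803
Iter 2: z = -1.3056 + 1.3278i, |z|^2 = 3.4677
Iter 3: z = 0.0074 + -2.2942i, |z|^2 = 5.2633
Escaped at iteration 3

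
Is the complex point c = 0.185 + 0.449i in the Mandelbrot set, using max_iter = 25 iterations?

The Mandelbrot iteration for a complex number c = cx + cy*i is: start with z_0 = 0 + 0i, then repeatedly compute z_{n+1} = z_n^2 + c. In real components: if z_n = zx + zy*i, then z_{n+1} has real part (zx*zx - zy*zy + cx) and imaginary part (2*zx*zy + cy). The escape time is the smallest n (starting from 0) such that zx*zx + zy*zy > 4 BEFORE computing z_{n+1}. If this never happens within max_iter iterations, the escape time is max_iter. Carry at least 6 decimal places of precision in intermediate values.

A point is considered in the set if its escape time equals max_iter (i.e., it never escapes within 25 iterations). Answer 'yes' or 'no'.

z_0 = 0 + 0i, c = 0.1850 + 0.4490i
Iter 1: z = 0.1850 + 0.4490i, |z|^2 = 0.2358
Iter 2: z = 0.0176 + 0.6151i, |z|^2 = 0.3787
Iter 3: z = -0.1931 + 0.4707i, |z|^2 = 0.2588
Iter 4: z = 0.0007 + 0.2672i, |z|^2 = 0.0714
Iter 5: z = 0.1136 + 0.4494i, |z|^2 = 0.2149
Iter 6: z = -0.0041 + 0.5511i, |z|^2 = 0.3037
Iter 7: z = -0.1187 + 0.4445i, |z|^2 = 0.2117
Iter 8: z = 0.0015 + 0.3435i, |z|^2 = 0.1180
Iter 9: z = 0.0670 + 0.4500i, |z|^2 = 0.2070
Iter 10: z = -0.0130 + 0.5093i, |z|^2 = 0.2596
Iter 11: z = -0.0742 + 0.4357i, |z|^2 = 0.1954
Iter 12: z = 0.0006 + 0.3843i, |z|^2 = 0.1477
Iter 13: z = 0.0373 + 0.4495i, |z|^2 = 0.2034
Iter 14: z = -0.0157 + 0.4825i, |z|^2 = 0.2331
Iter 15: z = -0.0476 + 0.4339i, |z|^2 = 0.1905
Iter 16: z = -0.0010 + 0.4077i, |z|^2 = 0.1662
Iter 17: z = 0.0188 + 0.4482i, |z|^2 = 0.2012
Iter 18: z = -0.0155 + 0.4658i, |z|^2 = 0.2172
Iter 19: z = -0.0318 + 0.4345i, |z|^2 = 0.1898
Iter 20: z = -0.0028 + 0.4214i, |z|^2 = 0.1776
Iter 21: z = 0.0074 + 0.4466i, |z|^2 = 0.1995
Iter 22: z = -0.0144 + 0.4556i, |z|^2 = 0.2078
Iter 23: z = -0.0224 + 0.4359i, |z|^2 = 0.1905
Iter 24: z = -0.0045 + 0.4295i, |z|^2 = 0.1845
Did not escape in 25 iterations → in set

Answer: yes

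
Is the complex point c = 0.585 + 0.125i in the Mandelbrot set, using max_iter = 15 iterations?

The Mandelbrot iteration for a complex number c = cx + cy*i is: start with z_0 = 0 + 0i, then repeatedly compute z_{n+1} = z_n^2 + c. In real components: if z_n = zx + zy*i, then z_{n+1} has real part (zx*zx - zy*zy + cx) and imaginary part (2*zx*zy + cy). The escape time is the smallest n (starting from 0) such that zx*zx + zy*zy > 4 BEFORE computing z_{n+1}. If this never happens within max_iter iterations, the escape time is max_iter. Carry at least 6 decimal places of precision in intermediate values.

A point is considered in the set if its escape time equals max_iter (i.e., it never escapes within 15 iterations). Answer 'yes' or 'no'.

z_0 = 0 + 0i, c = 0.5850 + 0.1250i
Iter 1: z = 0.5850 + 0.1250i, |z|^2 = 0.3578
Iter 2: z = 0.9116 + 0.2712i, |z|^2 = 0.9046
Iter 3: z = 1.3424 + 0.6195i, |z|^2 = 2.1860
Iter 4: z = 2.0033 + 1.7884i, |z|^2 = 7.2116
Escaped at iteration 4

Answer: no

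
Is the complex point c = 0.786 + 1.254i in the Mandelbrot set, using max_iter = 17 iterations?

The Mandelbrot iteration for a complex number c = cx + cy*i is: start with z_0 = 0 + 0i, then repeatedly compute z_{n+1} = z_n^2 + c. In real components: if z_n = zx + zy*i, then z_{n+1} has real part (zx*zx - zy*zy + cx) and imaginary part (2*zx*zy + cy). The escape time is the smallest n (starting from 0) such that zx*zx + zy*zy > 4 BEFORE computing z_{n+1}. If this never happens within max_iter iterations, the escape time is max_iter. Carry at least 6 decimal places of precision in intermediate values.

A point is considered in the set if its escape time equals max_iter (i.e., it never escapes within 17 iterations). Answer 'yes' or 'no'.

z_0 = 0 + 0i, c = 0.7860 + 1.2540i
Iter 1: z = 0.7860 + 1.2540i, |z|^2 = 2.1903
Iter 2: z = -0.1687 + 3.2253i, |z|^2 = 10.4309
Escaped at iteration 2

Answer: no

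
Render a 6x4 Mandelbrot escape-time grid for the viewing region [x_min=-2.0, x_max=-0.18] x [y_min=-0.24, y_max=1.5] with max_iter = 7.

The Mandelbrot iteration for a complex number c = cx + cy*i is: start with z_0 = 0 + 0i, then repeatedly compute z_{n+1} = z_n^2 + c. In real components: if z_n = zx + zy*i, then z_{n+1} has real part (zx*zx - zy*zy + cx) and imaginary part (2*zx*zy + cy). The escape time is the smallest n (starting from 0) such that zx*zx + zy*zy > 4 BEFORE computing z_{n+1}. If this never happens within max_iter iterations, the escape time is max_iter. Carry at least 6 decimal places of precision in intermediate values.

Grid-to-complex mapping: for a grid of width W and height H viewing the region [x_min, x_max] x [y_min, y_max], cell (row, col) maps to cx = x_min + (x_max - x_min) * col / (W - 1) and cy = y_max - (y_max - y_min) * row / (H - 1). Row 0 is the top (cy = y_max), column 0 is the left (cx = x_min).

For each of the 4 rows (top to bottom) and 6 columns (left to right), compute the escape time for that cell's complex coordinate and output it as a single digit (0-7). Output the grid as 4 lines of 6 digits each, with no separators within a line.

Answer: 112222
123347
147777
147777

Derivation:
(row=0, col=0): c = -2.0000 + 1.5000i → escape time 1
(row=0, col=1): c = -1.6360 + 1.5000i → escape time 1
(row=0, col=2): c = -1.2720 + 1.5000i → escape time 2
(row=0, col=3): c = -0.9080 + 1.5000i → escape time 2
(row=0, col=4): c = -0.5440 + 1.5000i → escape time 2
(row=0, col=5): c = -0.1800 + 1.5000i → escape time 2
(row=1, col=0): c = -2.0000 + 0.9200i → escape time 1
(row=1, col=1): c = -1.6360 + 0.9200i → escape time 2
(row=1, col=2): c = -1.2720 + 0.9200i → escape time 3
(row=1, col=3): c = -0.9080 + 0.9200i → escape time 3
(row=1, col=4): c = -0.5440 + 0.9200i → escape time 4
(row=1, col=5): c = -0.1800 + 0.9200i → escape time 7
(row=2, col=0): c = -2.0000 + 0.3400i → escape time 1
(row=2, col=1): c = -1.6360 + 0.3400i → escape time 4
(row=2, col=2): c = -1.2720 + 0.3400i → escape time 7
(row=2, col=3): c = -0.9080 + 0.3400i → escape time 7
(row=2, col=4): c = -0.5440 + 0.3400i → escape time 7
(row=2, col=5): c = -0.1800 + 0.3400i → escape time 7
(row=3, col=0): c = -2.0000 + -0.2400i → escape time 1
(row=3, col=1): c = -1.6360 + -0.2400i → escape time 4
(row=3, col=2): c = -1.2720 + -0.2400i → escape time 7
(row=3, col=3): c = -0.9080 + -0.2400i → escape time 7
(row=3, col=4): c = -0.5440 + -0.2400i → escape time 7
(row=3, col=5): c = -0.1800 + -0.2400i → escape time 7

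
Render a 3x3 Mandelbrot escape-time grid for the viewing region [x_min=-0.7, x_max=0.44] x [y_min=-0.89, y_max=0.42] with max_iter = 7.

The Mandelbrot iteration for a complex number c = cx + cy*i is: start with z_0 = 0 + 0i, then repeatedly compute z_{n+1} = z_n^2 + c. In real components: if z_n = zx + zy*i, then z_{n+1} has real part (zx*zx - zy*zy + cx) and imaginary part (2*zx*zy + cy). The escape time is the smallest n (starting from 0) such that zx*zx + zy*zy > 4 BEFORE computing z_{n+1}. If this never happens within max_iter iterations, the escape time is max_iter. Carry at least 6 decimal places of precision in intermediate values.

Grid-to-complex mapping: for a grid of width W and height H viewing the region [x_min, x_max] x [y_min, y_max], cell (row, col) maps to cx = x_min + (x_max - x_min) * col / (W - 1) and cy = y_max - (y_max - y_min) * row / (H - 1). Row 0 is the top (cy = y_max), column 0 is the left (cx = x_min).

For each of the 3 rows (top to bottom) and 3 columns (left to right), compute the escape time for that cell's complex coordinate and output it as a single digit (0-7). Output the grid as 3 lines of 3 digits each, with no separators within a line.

(row=0, col=0): c = -0.7000 + 0.4200i → escape time 7
(row=0, col=1): c = -0.1300 + 0.4200i → escape time 7
(row=0, col=2): c = 0.4400 + 0.4200i → escape time 7
(row=1, col=0): c = -0.7000 + -0.2350i → escape time 7
(row=1, col=1): c = -0.1300 + -0.2350i → escape time 7
(row=1, col=2): c = 0.4400 + -0.2350i → escape time 7
(row=2, col=0): c = -0.7000 + -0.8900i → escape time 4
(row=2, col=1): c = -0.1300 + -0.8900i → escape time 7
(row=2, col=2): c = 0.4400 + -0.8900i → escape time 3

Answer: 777
777
473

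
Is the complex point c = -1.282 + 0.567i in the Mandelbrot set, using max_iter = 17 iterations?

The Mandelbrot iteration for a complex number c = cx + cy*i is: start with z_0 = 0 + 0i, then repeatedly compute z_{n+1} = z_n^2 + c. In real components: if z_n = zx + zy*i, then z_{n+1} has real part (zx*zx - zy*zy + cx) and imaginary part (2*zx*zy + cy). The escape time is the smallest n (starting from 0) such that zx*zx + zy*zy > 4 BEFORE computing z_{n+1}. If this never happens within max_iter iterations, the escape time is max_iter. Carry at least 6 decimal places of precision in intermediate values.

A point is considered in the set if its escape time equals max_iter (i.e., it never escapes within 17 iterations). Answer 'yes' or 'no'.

z_0 = 0 + 0i, c = -1.2820 + 0.5670i
Iter 1: z = -1.2820 + 0.5670i, |z|^2 = 1.9650
Iter 2: z = 0.0400 + -0.8868i, |z|^2 = 0.7880
Iter 3: z = -2.0668 + 0.4960i, |z|^2 = 4.5176
Escaped at iteration 3

Answer: no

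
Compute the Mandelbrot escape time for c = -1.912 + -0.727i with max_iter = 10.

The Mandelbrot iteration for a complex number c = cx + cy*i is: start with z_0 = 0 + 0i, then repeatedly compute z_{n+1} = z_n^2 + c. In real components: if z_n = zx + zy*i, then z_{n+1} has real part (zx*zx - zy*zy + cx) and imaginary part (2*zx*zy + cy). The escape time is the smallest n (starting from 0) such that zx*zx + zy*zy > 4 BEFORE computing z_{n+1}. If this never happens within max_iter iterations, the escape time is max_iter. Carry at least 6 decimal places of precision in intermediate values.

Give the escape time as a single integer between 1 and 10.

z_0 = 0 + 0i, c = -1.9120 + -0.7270i
Iter 1: z = -1.9120 + -0.7270i, |z|^2 = 4.1843
Escaped at iteration 1

Answer: 1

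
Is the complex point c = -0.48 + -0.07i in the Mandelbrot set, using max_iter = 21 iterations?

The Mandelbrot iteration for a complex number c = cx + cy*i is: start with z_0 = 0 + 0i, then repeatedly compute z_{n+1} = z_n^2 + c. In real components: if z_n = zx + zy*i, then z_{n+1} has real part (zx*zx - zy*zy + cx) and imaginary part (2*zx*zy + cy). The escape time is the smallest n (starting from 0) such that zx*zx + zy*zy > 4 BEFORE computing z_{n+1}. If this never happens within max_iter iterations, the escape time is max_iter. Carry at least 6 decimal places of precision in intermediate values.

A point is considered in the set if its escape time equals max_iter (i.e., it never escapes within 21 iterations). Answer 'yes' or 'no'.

z_0 = 0 + 0i, c = -0.4800 + -0.0700i
Iter 1: z = -0.4800 + -0.0700i, |z|^2 = 0.2353
Iter 2: z = -0.2545 + -0.0028i, |z|^2 = 0.0648
Iter 3: z = -0.4152 + -0.0686i, |z|^2 = 0.1771
Iter 4: z = -0.3123 + -0.0131i, |z|^2 = 0.0977
Iter 5: z = -0.3827 + -0.0618i, |z|^2 = 0.1502
Iter 6: z = -0.3374 + -0.0227i, |z|^2 = 0.1144
Iter 7: z = -0.3667 + -0.0547i, |z|^2 = 0.1374
Iter 8: z = -0.3485 + -0.0299i, |z|^2 = 0.1224
Iter 9: z = -0.3594 + -0.0492i, |z|^2 = 0.1316
Iter 10: z = -0.3532 + -0.0347i, |z|^2 = 0.1260
Iter 11: z = -0.3564 + -0.0455i, |z|^2 = 0.1291
Iter 12: z = -0.3550 + -0.0376i, |z|^2 = 0.1275
Iter 13: z = -0.3554 + -0.0433i, |z|^2 = 0.1282
Iter 14: z = -0.3556 + -0.0392i, |z|^2 = 0.1280
Iter 15: z = -0.3551 + -0.0421i, |z|^2 = 0.1279
Iter 16: z = -0.3557 + -0.0401i, |z|^2 = 0.1281
Iter 17: z = -0.3551 + -0.0415i, |z|^2 = 0.1278
Iter 18: z = -0.3556 + -0.0405i, |z|^2 = 0.1281
Iter 19: z = -0.3552 + -0.0412i, |z|^2 = 0.1278
Iter 20: z = -0.3555 + -0.0408i, |z|^2 = 0.1281
Did not escape in 21 iterations → in set

Answer: yes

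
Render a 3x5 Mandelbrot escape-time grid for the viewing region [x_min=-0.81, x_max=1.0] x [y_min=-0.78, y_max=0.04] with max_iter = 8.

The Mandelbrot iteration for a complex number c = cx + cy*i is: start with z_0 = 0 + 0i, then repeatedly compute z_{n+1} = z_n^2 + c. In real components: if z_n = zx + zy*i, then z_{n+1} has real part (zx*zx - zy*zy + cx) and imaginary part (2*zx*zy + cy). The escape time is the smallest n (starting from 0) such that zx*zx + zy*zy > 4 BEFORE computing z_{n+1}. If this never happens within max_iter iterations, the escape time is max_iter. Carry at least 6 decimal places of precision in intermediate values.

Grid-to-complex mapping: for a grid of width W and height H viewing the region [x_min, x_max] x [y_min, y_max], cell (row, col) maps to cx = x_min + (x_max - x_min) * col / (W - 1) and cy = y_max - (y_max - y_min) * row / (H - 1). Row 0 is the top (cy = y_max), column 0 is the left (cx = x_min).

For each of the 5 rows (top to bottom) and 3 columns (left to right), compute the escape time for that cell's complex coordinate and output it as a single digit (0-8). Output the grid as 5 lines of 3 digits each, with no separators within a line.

(row=0, col=0): c = -0.8100 + 0.0400i → escape time 8
(row=0, col=1): c = 0.0950 + 0.0400i → escape time 8
(row=0, col=2): c = 1.0000 + 0.0400i → escape time 2
(row=1, col=0): c = -0.8100 + -0.1650i → escape time 8
(row=1, col=1): c = 0.0950 + -0.1650i → escape time 8
(row=1, col=2): c = 1.0000 + -0.1650i → escape time 2
(row=2, col=0): c = -0.8100 + -0.3700i → escape time 8
(row=2, col=1): c = 0.0950 + -0.3700i → escape time 8
(row=2, col=2): c = 1.0000 + -0.3700i → escape time 2
(row=3, col=0): c = -0.8100 + -0.5750i → escape time 5
(row=3, col=1): c = 0.0950 + -0.5750i → escape time 8
(row=3, col=2): c = 1.0000 + -0.5750i → escape time 2
(row=4, col=0): c = -0.8100 + -0.7800i → escape time 4
(row=4, col=1): c = 0.0950 + -0.7800i → escape time 7
(row=4, col=2): c = 1.0000 + -0.7800i → escape time 2

Answer: 882
882
882
582
472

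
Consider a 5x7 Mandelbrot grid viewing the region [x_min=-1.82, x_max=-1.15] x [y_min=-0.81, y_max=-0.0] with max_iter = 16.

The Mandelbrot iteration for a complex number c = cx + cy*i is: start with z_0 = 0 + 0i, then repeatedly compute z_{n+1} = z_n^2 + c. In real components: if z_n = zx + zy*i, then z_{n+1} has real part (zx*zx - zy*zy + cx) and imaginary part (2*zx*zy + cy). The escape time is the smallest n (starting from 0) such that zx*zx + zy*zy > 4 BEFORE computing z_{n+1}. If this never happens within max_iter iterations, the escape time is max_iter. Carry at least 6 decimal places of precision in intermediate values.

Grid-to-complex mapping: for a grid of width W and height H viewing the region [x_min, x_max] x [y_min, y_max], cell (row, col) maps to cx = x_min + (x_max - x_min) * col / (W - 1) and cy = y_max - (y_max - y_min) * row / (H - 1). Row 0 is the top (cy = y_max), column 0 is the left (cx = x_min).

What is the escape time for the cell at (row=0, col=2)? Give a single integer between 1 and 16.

Answer: 16

Derivation:
z_0 = 0 + 0i, c = -1.4850 + -0.0000i
Iter 1: z = -1.4850 + 0.0000i, |z|^2 = 2.2052
Iter 2: z = 0.7202 + -0.0000i, |z|^2 = 0.5187
Iter 3: z = -0.9663 + -0.0000i, |z|^2 = 0.9337
Iter 4: z = -0.5513 + 0.0000i, |z|^2 = 0.3039
Iter 5: z = -1.1811 + -0.0000i, |z|^2 = 1.3949
Iter 6: z = -0.0901 + 0.0000i, |z|^2 = 0.0081
Iter 7: z = -1.4769 + -0.0000i, |z|^2 = 2.1812
Iter 8: z = 0.6962 + 0.0000i, |z|^2 = 0.4847
Iter 9: z = -1.0003 + 0.0000i, |z|^2 = 1.0007
Iter 10: z = -0.4843 + -0.0000i, |z|^2 = 0.2346
Iter 11: z = -1.2504 + 0.0000i, |z|^2 = 1.5636
Iter 12: z = 0.0786 + -0.0000i, |z|^2 = 0.0062
Iter 13: z = -1.4788 + -0.0000i, |z|^2 = 2.1869
Iter 14: z = 0.7019 + 0.0000i, |z|^2 = 0.4927
Iter 15: z = -0.9923 + 0.0000i, |z|^2 = 0.9847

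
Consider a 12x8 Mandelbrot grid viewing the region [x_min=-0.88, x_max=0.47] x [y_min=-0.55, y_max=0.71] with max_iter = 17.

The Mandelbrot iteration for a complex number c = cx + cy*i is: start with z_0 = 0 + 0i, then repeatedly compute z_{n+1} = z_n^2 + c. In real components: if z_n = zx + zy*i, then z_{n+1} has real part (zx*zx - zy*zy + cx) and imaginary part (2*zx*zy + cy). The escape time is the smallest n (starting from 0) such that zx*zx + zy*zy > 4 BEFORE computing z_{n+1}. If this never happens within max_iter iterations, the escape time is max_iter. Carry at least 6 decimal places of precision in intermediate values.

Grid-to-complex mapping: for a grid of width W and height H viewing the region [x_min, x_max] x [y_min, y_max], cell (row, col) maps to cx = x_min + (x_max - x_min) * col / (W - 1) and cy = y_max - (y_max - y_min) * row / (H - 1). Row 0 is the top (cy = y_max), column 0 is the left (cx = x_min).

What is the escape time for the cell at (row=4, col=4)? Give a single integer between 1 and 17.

z_0 = 0 + 0i, c = -0.3891 + -0.0100i
Iter 1: z = -0.3891 + -0.0100i, |z|^2 = 0.1515
Iter 2: z = -0.2378 + -0.0022i, |z|^2 = 0.0566
Iter 3: z = -0.3325 + -0.0089i, |z|^2 = 0.1107
Iter 4: z = -0.2786 + -0.0041i, |z|^2 = 0.0776
Iter 5: z = -0.3115 + -0.0077i, |z|^2 = 0.0971
Iter 6: z = -0.2921 + -0.0052i, |z|^2 = 0.0854
Iter 7: z = -0.3038 + -0.0070i, |z|^2 = 0.0923
Iter 8: z = -0.2969 + -0.0058i, |z|^2 = 0.0882
Iter 9: z = -0.3010 + -0.0066i, |z|^2 = 0.0906
Iter 10: z = -0.2985 + -0.0060i, |z|^2 = 0.0892
Iter 11: z = -0.3000 + -0.0064i, |z|^2 = 0.0900
Iter 12: z = -0.2991 + -0.0062i, |z|^2 = 0.0895
Iter 13: z = -0.2997 + -0.0063i, |z|^2 = 0.0898
Iter 14: z = -0.2993 + -0.0062i, |z|^2 = 0.0896
Iter 15: z = -0.2995 + -0.0063i, |z|^2 = 0.0898
Iter 16: z = -0.2994 + -0.0062i, |z|^2 = 0.0897

Answer: 17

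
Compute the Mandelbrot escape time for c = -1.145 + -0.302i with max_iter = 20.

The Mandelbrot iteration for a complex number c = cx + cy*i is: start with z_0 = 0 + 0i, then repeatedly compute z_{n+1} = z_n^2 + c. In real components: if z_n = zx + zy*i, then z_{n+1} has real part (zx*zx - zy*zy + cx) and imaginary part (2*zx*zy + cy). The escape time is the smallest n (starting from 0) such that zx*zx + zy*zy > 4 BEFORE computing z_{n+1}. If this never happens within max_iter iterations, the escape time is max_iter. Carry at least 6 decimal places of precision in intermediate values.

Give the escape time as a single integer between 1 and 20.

z_0 = 0 + 0i, c = -1.1450 + -0.3020i
Iter 1: z = -1.1450 + -0.3020i, |z|^2 = 1.4022
Iter 2: z = 0.0748 + 0.3896i, |z|^2 = 0.1574
Iter 3: z = -1.2912 + -0.2437i, |z|^2 = 1.7265
Iter 4: z = 0.4627 + 0.3273i, |z|^2 = 0.3213
Iter 5: z = -1.0380 + 0.0009i, |z|^2 = 1.0775
Iter 6: z = -0.0675 + -0.3039i, |z|^2 = 0.0969
Iter 7: z = -1.2328 + -0.2610i, |z|^2 = 1.5879
Iter 8: z = 0.3067 + 0.3414i, |z|^2 = 0.2107
Iter 9: z = -1.1675 + -0.0926i, |z|^2 = 1.3715
Iter 10: z = 0.2094 + -0.0859i, |z|^2 = 0.0512
Iter 11: z = -1.1085 + -0.3380i, |z|^2 = 1.3431
Iter 12: z = -0.0304 + 0.4473i, |z|^2 = 0.2010
Iter 13: z = -1.3442 + -0.3292i, |z|^2 = 1.9151
Iter 14: z = 0.5534 + 0.5830i, |z|^2 = 0.6461
Iter 15: z = -1.1786 + 0.3433i, |z|^2 = 1.5070
Iter 16: z = 0.1263 + -1.1112i, |z|^2 = 1.2506
Iter 17: z = -2.3637 + -0.5828i, |z|^2 = 5.9268
Escaped at iteration 17

Answer: 17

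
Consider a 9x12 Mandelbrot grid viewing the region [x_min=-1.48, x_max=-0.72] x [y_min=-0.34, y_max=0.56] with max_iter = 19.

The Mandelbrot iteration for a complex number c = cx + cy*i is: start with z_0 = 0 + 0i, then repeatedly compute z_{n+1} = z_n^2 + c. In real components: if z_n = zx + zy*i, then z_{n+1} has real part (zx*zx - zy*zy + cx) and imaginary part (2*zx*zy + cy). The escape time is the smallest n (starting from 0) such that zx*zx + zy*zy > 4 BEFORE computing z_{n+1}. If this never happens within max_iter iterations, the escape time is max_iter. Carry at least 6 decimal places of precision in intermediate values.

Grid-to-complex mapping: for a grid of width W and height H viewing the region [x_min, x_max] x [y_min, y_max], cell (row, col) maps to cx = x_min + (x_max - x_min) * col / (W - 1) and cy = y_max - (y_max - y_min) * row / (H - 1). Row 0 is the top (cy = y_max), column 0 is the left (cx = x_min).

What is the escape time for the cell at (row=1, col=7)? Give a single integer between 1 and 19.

z_0 = 0 + 0i, c = -0.8150 + 0.4782i
Iter 1: z = -0.8150 + 0.4782i, |z|^2 = 0.8929
Iter 2: z = -0.3794 + -0.3013i, |z|^2 = 0.2347
Iter 3: z = -0.7618 + 0.7068i, |z|^2 = 1.0799
Iter 4: z = -0.7342 + -0.5987i, |z|^2 = 0.8975
Iter 5: z = -0.6343 + 1.3573i, |z|^2 = 2.2446
Iter 6: z = -2.2550 + -1.2437i, |z|^2 = 6.6317
Escaped at iteration 6

Answer: 6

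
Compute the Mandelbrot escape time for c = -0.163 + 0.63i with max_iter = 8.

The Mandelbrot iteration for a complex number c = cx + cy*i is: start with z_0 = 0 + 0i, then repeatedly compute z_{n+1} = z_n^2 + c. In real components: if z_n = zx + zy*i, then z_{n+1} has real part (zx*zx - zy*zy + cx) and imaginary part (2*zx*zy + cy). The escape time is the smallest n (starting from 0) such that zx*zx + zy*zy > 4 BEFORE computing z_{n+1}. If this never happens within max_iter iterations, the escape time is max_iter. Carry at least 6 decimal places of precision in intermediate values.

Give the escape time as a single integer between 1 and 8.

Answer: 8

Derivation:
z_0 = 0 + 0i, c = -0.1630 + 0.6300i
Iter 1: z = -0.1630 + 0.6300i, |z|^2 = 0.4235
Iter 2: z = -0.5333 + 0.4246i, |z|^2 = 0.4647
Iter 3: z = -0.0589 + 0.1771i, |z|^2 = 0.0348
Iter 4: z = -0.1909 + 0.6092i, |z|^2 = 0.4075
Iter 5: z = -0.4976 + 0.3974i, |z|^2 = 0.4056
Iter 6: z = -0.0733 + 0.2344i, |z|^2 = 0.0603
Iter 7: z = -0.2126 + 0.5956i, |z|^2 = 0.4000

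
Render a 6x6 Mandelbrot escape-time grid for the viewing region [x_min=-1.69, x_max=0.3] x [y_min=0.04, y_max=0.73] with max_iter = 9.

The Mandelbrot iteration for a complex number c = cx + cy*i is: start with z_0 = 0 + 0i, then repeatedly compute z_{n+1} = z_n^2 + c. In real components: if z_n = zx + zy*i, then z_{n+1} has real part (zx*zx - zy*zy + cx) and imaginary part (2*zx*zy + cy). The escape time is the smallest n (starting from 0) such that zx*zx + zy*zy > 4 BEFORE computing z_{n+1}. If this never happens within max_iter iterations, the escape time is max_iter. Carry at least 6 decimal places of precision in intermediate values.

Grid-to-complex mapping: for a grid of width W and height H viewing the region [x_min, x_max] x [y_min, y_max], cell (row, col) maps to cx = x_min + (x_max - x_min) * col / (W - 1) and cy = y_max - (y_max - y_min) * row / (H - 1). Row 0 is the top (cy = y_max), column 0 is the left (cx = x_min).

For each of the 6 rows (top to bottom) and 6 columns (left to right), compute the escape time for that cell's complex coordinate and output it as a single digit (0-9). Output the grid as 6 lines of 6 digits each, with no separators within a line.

Answer: 334696
335999
356999
489999
499999
799999

Derivation:
(row=0, col=0): c = -1.6900 + 0.7300i → escape time 3
(row=0, col=1): c = -1.2920 + 0.7300i → escape time 3
(row=0, col=2): c = -0.8940 + 0.7300i → escape time 4
(row=0, col=3): c = -0.4960 + 0.7300i → escape time 6
(row=0, col=4): c = -0.0980 + 0.7300i → escape time 9
(row=0, col=5): c = 0.3000 + 0.7300i → escape time 6
(row=1, col=0): c = -1.6900 + 0.5920i → escape time 3
(row=1, col=1): c = -1.2920 + 0.5920i → escape time 3
(row=1, col=2): c = -0.8940 + 0.5920i → escape time 5
(row=1, col=3): c = -0.4960 + 0.5920i → escape time 9
(row=1, col=4): c = -0.0980 + 0.5920i → escape time 9
(row=1, col=5): c = 0.3000 + 0.5920i → escape time 9
(row=2, col=0): c = -1.6900 + 0.4540i → escape time 3
(row=2, col=1): c = -1.2920 + 0.4540i → escape time 5
(row=2, col=2): c = -0.8940 + 0.4540i → escape time 6
(row=2, col=3): c = -0.4960 + 0.4540i → escape time 9
(row=2, col=4): c = -0.0980 + 0.4540i → escape time 9
(row=2, col=5): c = 0.3000 + 0.4540i → escape time 9
(row=3, col=0): c = -1.6900 + 0.3160i → escape time 4
(row=3, col=1): c = -1.2920 + 0.3160i → escape time 8
(row=3, col=2): c = -0.8940 + 0.3160i → escape time 9
(row=3, col=3): c = -0.4960 + 0.3160i → escape time 9
(row=3, col=4): c = -0.0980 + 0.3160i → escape time 9
(row=3, col=5): c = 0.3000 + 0.3160i → escape time 9
(row=4, col=0): c = -1.6900 + 0.1780i → escape time 4
(row=4, col=1): c = -1.2920 + 0.1780i → escape time 9
(row=4, col=2): c = -0.8940 + 0.1780i → escape time 9
(row=4, col=3): c = -0.4960 + 0.1780i → escape time 9
(row=4, col=4): c = -0.0980 + 0.1780i → escape time 9
(row=4, col=5): c = 0.3000 + 0.1780i → escape time 9
(row=5, col=0): c = -1.6900 + 0.0400i → escape time 7
(row=5, col=1): c = -1.2920 + 0.0400i → escape time 9
(row=5, col=2): c = -0.8940 + 0.0400i → escape time 9
(row=5, col=3): c = -0.4960 + 0.0400i → escape time 9
(row=5, col=4): c = -0.0980 + 0.0400i → escape time 9
(row=5, col=5): c = 0.3000 + 0.0400i → escape time 9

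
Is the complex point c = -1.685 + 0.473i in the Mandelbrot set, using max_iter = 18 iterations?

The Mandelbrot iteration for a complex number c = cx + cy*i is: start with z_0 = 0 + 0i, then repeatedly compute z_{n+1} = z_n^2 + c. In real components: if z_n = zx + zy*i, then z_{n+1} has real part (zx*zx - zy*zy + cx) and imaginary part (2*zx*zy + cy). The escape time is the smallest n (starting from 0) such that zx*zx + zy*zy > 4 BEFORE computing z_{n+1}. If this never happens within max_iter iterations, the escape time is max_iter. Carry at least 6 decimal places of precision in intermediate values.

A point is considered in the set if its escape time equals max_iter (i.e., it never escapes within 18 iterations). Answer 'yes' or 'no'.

Answer: no

Derivation:
z_0 = 0 + 0i, c = -1.6850 + 0.4730i
Iter 1: z = -1.6850 + 0.4730i, |z|^2 = 3.0630
Iter 2: z = 0.9305 + -1.1210i, |z|^2 = 2.1225
Iter 3: z = -2.0758 + -1.6132i, |z|^2 = 6.9115
Escaped at iteration 3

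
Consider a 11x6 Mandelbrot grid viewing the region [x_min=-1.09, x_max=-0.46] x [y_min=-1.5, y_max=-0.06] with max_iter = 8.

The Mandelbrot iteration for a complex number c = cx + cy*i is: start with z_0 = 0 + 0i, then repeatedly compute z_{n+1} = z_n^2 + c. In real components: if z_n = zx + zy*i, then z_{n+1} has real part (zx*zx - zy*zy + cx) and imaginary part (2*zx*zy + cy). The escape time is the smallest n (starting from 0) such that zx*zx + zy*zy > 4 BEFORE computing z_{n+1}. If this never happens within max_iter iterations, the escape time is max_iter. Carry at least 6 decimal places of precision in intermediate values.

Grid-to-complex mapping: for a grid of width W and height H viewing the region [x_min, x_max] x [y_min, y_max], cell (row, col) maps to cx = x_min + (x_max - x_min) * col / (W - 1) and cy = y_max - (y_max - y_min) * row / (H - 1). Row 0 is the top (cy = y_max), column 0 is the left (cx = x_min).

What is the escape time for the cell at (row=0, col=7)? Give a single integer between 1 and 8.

Answer: 8

Derivation:
z_0 = 0 + 0i, c = -0.6490 + -0.0600i
Iter 1: z = -0.6490 + -0.0600i, |z|^2 = 0.4248
Iter 2: z = -0.2314 + 0.0179i, |z|^2 = 0.0539
Iter 3: z = -0.5958 + -0.0683i, |z|^2 = 0.3596
Iter 4: z = -0.2987 + 0.0214i, |z|^2 = 0.0897
Iter 5: z = -0.5602 + -0.0728i, |z|^2 = 0.3191
Iter 6: z = -0.3404 + 0.0215i, |z|^2 = 0.1164
Iter 7: z = -0.5336 + -0.0747i, |z|^2 = 0.2903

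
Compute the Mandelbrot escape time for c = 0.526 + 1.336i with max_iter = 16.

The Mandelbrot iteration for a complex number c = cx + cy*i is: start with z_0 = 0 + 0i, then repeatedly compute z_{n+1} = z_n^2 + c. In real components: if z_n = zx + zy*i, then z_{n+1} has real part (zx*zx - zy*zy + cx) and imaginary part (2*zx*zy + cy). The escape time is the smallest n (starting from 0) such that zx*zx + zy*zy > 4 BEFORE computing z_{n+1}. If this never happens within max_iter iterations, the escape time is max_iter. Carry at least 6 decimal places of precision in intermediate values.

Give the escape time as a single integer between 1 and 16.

z_0 = 0 + 0i, c = 0.5260 + 1.3360i
Iter 1: z = 0.5260 + 1.3360i, |z|^2 = 2.0616
Iter 2: z = -0.9822 + 2.7415i, |z|^2 = 8.4804
Escaped at iteration 2

Answer: 2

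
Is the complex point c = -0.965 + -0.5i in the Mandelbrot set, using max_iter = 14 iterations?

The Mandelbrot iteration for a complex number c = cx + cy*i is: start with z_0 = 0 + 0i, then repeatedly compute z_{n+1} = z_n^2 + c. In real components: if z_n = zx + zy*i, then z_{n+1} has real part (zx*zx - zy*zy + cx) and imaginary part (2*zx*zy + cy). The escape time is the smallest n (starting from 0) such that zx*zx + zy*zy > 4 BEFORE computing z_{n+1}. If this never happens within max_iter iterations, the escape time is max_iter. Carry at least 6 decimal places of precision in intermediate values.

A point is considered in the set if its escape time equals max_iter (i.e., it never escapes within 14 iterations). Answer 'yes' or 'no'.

Answer: no

Derivation:
z_0 = 0 + 0i, c = -0.9650 + -0.5000i
Iter 1: z = -0.9650 + -0.5000i, |z|^2 = 1.1812
Iter 2: z = -0.2838 + 0.4650i, |z|^2 = 0.2968
Iter 3: z = -1.1007 + -0.7639i, |z|^2 = 1.7951
Iter 4: z = -0.3370 + 1.1817i, |z|^2 = 1.5099
Iter 5: z = -2.2478 + -1.2965i, |z|^2 = 6.7333
Escaped at iteration 5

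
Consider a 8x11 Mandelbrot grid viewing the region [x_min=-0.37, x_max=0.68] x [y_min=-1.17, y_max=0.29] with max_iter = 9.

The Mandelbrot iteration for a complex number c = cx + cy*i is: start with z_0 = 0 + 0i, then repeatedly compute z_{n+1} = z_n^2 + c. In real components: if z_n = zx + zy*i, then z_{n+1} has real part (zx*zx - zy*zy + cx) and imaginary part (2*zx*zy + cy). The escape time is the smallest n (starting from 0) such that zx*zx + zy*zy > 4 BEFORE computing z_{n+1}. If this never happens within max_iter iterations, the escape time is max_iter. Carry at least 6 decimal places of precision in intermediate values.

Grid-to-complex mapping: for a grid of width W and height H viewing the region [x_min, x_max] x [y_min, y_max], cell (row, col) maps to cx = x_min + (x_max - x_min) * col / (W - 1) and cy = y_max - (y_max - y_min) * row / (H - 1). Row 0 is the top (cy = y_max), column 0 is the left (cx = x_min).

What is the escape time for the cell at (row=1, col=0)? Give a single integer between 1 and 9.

Answer: 9

Derivation:
z_0 = 0 + 0i, c = -0.3700 + 0.1440i
Iter 1: z = -0.3700 + 0.1440i, |z|^2 = 0.1576
Iter 2: z = -0.2538 + 0.0374i, |z|^2 = 0.0658
Iter 3: z = -0.3070 + 0.1250i, |z|^2 = 0.1099
Iter 4: z = -0.2914 + 0.0673i, |z|^2 = 0.0894
Iter 5: z = -0.2896 + 0.1048i, |z|^2 = 0.0949
Iter 6: z = -0.2971 + 0.0833i, |z|^2 = 0.0952
Iter 7: z = -0.2887 + 0.0945i, |z|^2 = 0.0923
Iter 8: z = -0.2956 + 0.0894i, |z|^2 = 0.0954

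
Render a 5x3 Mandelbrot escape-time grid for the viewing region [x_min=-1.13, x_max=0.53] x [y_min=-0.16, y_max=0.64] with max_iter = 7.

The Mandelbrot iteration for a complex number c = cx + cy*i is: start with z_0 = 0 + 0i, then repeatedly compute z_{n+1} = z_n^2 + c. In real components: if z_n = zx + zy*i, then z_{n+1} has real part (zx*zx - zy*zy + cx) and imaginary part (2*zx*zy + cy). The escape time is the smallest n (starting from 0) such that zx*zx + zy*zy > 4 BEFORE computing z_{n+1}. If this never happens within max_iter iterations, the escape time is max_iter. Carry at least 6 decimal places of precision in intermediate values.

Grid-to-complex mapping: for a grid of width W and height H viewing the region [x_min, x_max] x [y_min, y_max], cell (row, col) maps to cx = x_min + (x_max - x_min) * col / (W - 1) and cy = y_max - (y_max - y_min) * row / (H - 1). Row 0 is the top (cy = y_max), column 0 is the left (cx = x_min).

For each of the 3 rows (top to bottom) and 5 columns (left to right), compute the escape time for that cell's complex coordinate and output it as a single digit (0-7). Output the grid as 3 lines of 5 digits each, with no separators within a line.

Answer: 36774
77775
77775

Derivation:
(row=0, col=0): c = -1.1300 + 0.6400i → escape time 3
(row=0, col=1): c = -0.7150 + 0.6400i → escape time 6
(row=0, col=2): c = -0.3000 + 0.6400i → escape time 7
(row=0, col=3): c = 0.1150 + 0.6400i → escape time 7
(row=0, col=4): c = 0.5300 + 0.6400i → escape time 4
(row=1, col=0): c = -1.1300 + 0.2400i → escape time 7
(row=1, col=1): c = -0.7150 + 0.2400i → escape time 7
(row=1, col=2): c = -0.3000 + 0.2400i → escape time 7
(row=1, col=3): c = 0.1150 + 0.2400i → escape time 7
(row=1, col=4): c = 0.5300 + 0.2400i → escape time 5
(row=2, col=0): c = -1.1300 + -0.1600i → escape time 7
(row=2, col=1): c = -0.7150 + -0.1600i → escape time 7
(row=2, col=2): c = -0.3000 + -0.1600i → escape time 7
(row=2, col=3): c = 0.1150 + -0.1600i → escape time 7
(row=2, col=4): c = 0.5300 + -0.1600i → escape time 5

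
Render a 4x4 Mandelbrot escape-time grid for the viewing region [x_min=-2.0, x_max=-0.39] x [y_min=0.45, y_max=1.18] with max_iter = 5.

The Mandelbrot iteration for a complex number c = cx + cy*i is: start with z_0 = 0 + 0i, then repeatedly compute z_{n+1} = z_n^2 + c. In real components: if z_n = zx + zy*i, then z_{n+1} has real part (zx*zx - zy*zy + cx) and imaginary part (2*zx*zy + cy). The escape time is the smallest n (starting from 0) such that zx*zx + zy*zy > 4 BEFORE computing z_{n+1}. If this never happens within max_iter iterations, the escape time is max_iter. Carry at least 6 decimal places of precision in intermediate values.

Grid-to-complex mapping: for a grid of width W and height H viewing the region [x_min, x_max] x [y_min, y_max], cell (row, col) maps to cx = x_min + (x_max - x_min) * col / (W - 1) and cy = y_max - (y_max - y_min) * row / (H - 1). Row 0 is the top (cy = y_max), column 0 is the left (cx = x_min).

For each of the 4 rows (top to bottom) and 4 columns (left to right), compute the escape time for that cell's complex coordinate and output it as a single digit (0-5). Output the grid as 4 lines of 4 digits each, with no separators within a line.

Answer: 1233
1335
1345
1355

Derivation:
(row=0, col=0): c = -2.0000 + 1.1800i → escape time 1
(row=0, col=1): c = -1.4633 + 1.1800i → escape time 2
(row=0, col=2): c = -0.9267 + 1.1800i → escape time 3
(row=0, col=3): c = -0.3900 + 1.1800i → escape time 3
(row=1, col=0): c = -2.0000 + 0.9367i → escape time 1
(row=1, col=1): c = -1.4633 + 0.9367i → escape time 3
(row=1, col=2): c = -0.9267 + 0.9367i → escape time 3
(row=1, col=3): c = -0.3900 + 0.9367i → escape time 5
(row=2, col=0): c = -2.0000 + 0.6933i → escape time 1
(row=2, col=1): c = -1.4633 + 0.6933i → escape time 3
(row=2, col=2): c = -0.9267 + 0.6933i → escape time 4
(row=2, col=3): c = -0.3900 + 0.6933i → escape time 5
(row=3, col=0): c = -2.0000 + 0.4500i → escape time 1
(row=3, col=1): c = -1.4633 + 0.4500i → escape time 3
(row=3, col=2): c = -0.9267 + 0.4500i → escape time 5
(row=3, col=3): c = -0.3900 + 0.4500i → escape time 5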